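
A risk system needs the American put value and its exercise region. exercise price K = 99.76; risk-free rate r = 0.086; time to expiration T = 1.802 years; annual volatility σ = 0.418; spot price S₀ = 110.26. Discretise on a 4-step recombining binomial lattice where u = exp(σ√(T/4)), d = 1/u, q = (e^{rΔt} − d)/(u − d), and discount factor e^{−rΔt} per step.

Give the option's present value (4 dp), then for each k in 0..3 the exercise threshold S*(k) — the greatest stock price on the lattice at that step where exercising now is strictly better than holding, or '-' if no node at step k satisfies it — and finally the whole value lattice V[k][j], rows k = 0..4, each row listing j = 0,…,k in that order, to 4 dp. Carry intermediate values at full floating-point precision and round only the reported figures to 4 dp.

params: Δt=0.45050 u=1.32387 d=0.75536 q=0.49980 e^(-rΔt)=0.96200
t_4 payoffs: 63.8647 36.8488 0.0000 0.0000 0.0000
t_3: node(3,0) S=47.5207 payoff=52.2393 vs cont=48.4482 → 52.2393 [stop]  node(3,1) S=83.2862 payoff=16.4738 vs cont=17.7312 → 17.7312 [wait]  node(3,2) S=145.9698 payoff=0.0000 vs cont=0.0000 → 0.0000 [wait]  node(3,3) S=255.8310 payoff=0.0000 vs cont=0.0000 → 0.0000 [wait]  ⇒ S*(3)=47.5207
t_2: node(2,0) S=62.9112 payoff=36.8488 vs cont=33.6623 → 36.8488 [stop]  node(2,1) S=110.2600 payoff=0.0000 vs cont=8.5321 → 8.5321 [wait]  node(2,2) S=193.2449 payoff=0.0000 vs cont=0.0000 → 0.0000 [wait]  ⇒ S*(2)=62.9112
t_1: node(1,0) S=83.2862 payoff=16.4738 vs cont=21.8335 → 21.8335 [wait]  node(1,1) S=145.9698 payoff=0.0000 vs cont=4.1055 → 4.1055 [wait]  ⇒ S*(1)=-
t_0: node(0,0) S=110.2600 payoff=0.0000 vs cont=12.4800 → 12.4800 [wait]  ⇒ S*(0)=-

price = 12.4800
boundary = - - 62.9112 47.5207
tree:
12.4800
21.8335 4.1055
36.8488 8.5321 0.0000
52.2393 17.7312 0.0000 0.0000
63.8647 36.8488 0.0000 0.0000 0.0000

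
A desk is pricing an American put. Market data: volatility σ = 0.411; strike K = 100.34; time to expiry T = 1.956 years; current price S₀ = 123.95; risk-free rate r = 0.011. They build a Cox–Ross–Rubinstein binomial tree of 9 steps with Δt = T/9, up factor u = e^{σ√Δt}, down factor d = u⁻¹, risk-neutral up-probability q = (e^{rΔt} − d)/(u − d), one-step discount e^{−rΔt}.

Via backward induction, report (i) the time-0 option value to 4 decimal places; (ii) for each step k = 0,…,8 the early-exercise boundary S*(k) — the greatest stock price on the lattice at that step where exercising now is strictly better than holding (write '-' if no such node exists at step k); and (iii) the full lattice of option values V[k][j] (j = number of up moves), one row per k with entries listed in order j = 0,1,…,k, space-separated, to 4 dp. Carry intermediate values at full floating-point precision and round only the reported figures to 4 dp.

price = 13.9000
boundary = - - - - - 47.5536 57.5965 47.5536 57.5965
tree:
13.9000
19.3129 7.5787
26.1293 11.3619 3.1494
34.2775 16.6406 5.1857 0.7604
43.3969 23.6842 8.4072 1.4074 0.0000
52.7864 32.5322 13.3562 2.6051 0.0000 0.0000
61.0782 42.7435 20.6400 4.8220 0.0000 0.0000 0.0000
67.9241 52.7864 30.6483 8.9254 0.0000 0.0000 0.0000 0.0000
73.5763 61.0782 42.7435 16.5208 0.0000 0.0000 0.0000 0.0000 0.0000
78.2430 67.9241 52.7864 30.5797 0.0000 0.0000 0.0000 0.0000 0.0000 0.0000

Δt=0.21733  u=1.21119  d=0.82563  q=0.45845  discount=0.99761
step 9 (expiry): payoffs max(K−S,0) = 78.2430 67.9241 52.7864 30.5797 0.0000 0.0000 0.0000 0.0000 0.0000 0.0000
step 8: (k=8,j=0): S=26.7637, (K−S)⁺=73.5763, hold=73.3368 ⇒ V=73.5763 exercise | (k=8,j=1): S=39.2618, (K−S)⁺=61.0782, hold=60.8386 ⇒ V=61.0782 exercise | (k=8,j=2): S=57.5965, (K−S)⁺=42.7435, hold=42.5039 ⇒ V=42.7435 exercise | (k=8,j=3): S=84.4931, (K−S)⁺=15.8469, hold=16.5208 ⇒ V=16.5208 continue | (k=8,j=4): S=123.9500, (K−S)⁺=0.0000, hold=0.0000 ⇒ V=0.0000 continue | (k=8,j=5): S=181.8326, (K−S)⁺=0.0000, hold=0.0000 ⇒ V=0.0000 continue | (k=8,j=6): S=266.7455, (K−S)⁺=0.0000, hold=0.0000 ⇒ V=0.0000 continue | (k=8,j=7): S=391.3113, (K−S)⁺=0.0000, hold=0.0000 ⇒ V=0.0000 continue | (k=8,j=8): S=574.0473, (K−S)⁺=0.0000, hold=0.0000 ⇒ V=0.0000 continue  boundary S*=57.5965
step 7: (k=7,j=0): S=32.4159, (K−S)⁺=67.9241, hold=67.6845 ⇒ V=67.9241 exercise | (k=7,j=1): S=47.5536, (K−S)⁺=52.7864, hold=52.5468 ⇒ V=52.7864 exercise | (k=7,j=2): S=69.7603, (K−S)⁺=30.5797, hold=30.6483 ⇒ V=30.6483 continue | (k=7,j=3): S=102.3373, (K−S)⁺=0.0000, hold=8.9254 ⇒ V=8.9254 continue | (k=7,j=4): S=150.1271, (K−S)⁺=0.0000, hold=0.0000 ⇒ V=0.0000 continue | (k=7,j=5): S=220.2340, (K−S)⁺=0.0000, hold=0.0000 ⇒ V=0.0000 continue | (k=7,j=6): S=323.0797, (K−S)⁺=0.0000, hold=0.0000 ⇒ V=0.0000 continue | (k=7,j=7): S=473.9527, (K−S)⁺=0.0000, hold=0.0000 ⇒ V=0.0000 continue  boundary S*=47.5536
step 6: (k=6,j=0): S=39.2618, (K−S)⁺=61.0782, hold=60.8386 ⇒ V=61.0782 exercise | (k=6,j=1): S=57.5965, (K−S)⁺=42.7435, hold=42.5353 ⇒ V=42.7435 exercise | (k=6,j=2): S=84.4931, (K−S)⁺=15.8469, hold=20.6400 ⇒ V=20.6400 continue | (k=6,j=3): S=123.9500, (K−S)⁺=0.0000, hold=4.8220 ⇒ V=4.8220 continue | (k=6,j=4): S=181.8326, (K−S)⁺=0.0000, hold=0.0000 ⇒ V=0.0000 continue | (k=6,j=5): S=266.7455, (K−S)⁺=0.0000, hold=0.0000 ⇒ V=0.0000 continue | (k=6,j=6): S=391.3113, (K−S)⁺=0.0000, hold=0.0000 ⇒ V=0.0000 continue  boundary S*=57.5965
step 5: (k=5,j=0): S=47.5536, (K−S)⁺=52.7864, hold=52.5468 ⇒ V=52.7864 exercise | (k=5,j=1): S=69.7603, (K−S)⁺=30.5797, hold=32.5322 ⇒ V=32.5322 continue | (k=5,j=2): S=102.3373, (K−S)⁺=0.0000, hold=13.3562 ⇒ V=13.3562 continue | (k=5,j=3): S=150.1271, (K−S)⁺=0.0000, hold=2.6051 ⇒ V=2.6051 continue | (k=5,j=4): S=220.2340, (K−S)⁺=0.0000, hold=0.0000 ⇒ V=0.0000 continue | (k=5,j=5): S=323.0797, (K−S)⁺=0.0000, hold=0.0000 ⇒ V=0.0000 continue  boundary S*=47.5536
step 4: (k=4,j=0): S=57.5965, (K−S)⁺=42.7435, hold=43.3969 ⇒ V=43.3969 continue | (k=4,j=1): S=84.4931, (K−S)⁺=15.8469, hold=23.6842 ⇒ V=23.6842 continue | (k=4,j=2): S=123.9500, (K−S)⁺=0.0000, hold=8.4072 ⇒ V=8.4072 continue | (k=4,j=3): S=181.8326, (K−S)⁺=0.0000, hold=1.4074 ⇒ V=1.4074 continue | (k=4,j=4): S=266.7455, (K−S)⁺=0.0000, hold=0.0000 ⇒ V=0.0000 continue  boundary S*=-
step 3: (k=3,j=0): S=69.7603, (K−S)⁺=30.5797, hold=34.2775 ⇒ V=34.2775 continue | (k=3,j=1): S=102.3373, (K−S)⁺=0.0000, hold=16.6406 ⇒ V=16.6406 continue | (k=3,j=2): S=150.1271, (K−S)⁺=0.0000, hold=5.1857 ⇒ V=5.1857 continue | (k=3,j=3): S=220.2340, (K−S)⁺=0.0000, hold=0.7604 ⇒ V=0.7604 continue  boundary S*=-
step 2: (k=2,j=0): S=84.4931, (K−S)⁺=15.8469, hold=26.1293 ⇒ V=26.1293 continue | (k=2,j=1): S=123.9500, (K−S)⁺=0.0000, hold=11.3619 ⇒ V=11.3619 continue | (k=2,j=2): S=181.8326, (K−S)⁺=0.0000, hold=3.1494 ⇒ V=3.1494 continue  boundary S*=-
step 1: (k=1,j=0): S=102.3373, (K−S)⁺=0.0000, hold=19.3129 ⇒ V=19.3129 continue | (k=1,j=1): S=150.1271, (K−S)⁺=0.0000, hold=7.5787 ⇒ V=7.5787 continue  boundary S*=-
step 0: (k=0,j=0): S=123.9500, (K−S)⁺=0.0000, hold=13.9000 ⇒ V=13.9000 continue  boundary S*=-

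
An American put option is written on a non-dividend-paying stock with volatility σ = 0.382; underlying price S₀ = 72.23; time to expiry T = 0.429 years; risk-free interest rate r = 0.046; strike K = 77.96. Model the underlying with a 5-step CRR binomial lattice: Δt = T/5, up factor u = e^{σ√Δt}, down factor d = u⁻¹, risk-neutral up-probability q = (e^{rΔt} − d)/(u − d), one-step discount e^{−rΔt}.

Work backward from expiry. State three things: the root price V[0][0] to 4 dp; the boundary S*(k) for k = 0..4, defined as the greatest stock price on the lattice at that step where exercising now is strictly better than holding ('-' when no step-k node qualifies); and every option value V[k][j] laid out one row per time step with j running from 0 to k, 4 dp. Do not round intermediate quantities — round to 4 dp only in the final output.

Δt=0.08580, u=1.11839, d=0.89414, q=0.48969, disc=e^(-rΔt)=0.99606
k=5 terminal: V=max(K-S,0) → 36.6797 26.3264 13.3763 0.0000 0.0000 0.0000
k=4: j=0 S=46.1676 intr=31.7924 cont=31.4853 V=31.7924[EX]; j=1 S=57.7468 intr=20.2132 cont=19.9061 V=20.2132[EX]; j=2 S=72.2300 intr=5.7300 cont=6.7992 V=6.7992[hold]; j=3 S=90.3457 intr=0.0000 cont=0.0000 V=0.0000[hold]; j=4 S=113.0050 intr=0.0000 cont=0.0000 V=0.0000[hold]  S*(4)=57.7468
k=3: j=0 S=51.6336 intr=26.3264 cont=26.0193 V=26.3264[EX]; j=1 S=64.5837 intr=13.3763 cont=13.5908 V=13.5908[hold]; j=2 S=80.7816 intr=0.0000 cont=3.4560 V=3.4560[hold]; j=3 S=101.0421 intr=0.0000 cont=0.0000 V=0.0000[hold]  S*(3)=51.6336
k=2: j=0 S=57.7468 intr=20.2132 cont=20.0107 V=20.2132[EX]; j=1 S=72.2300 intr=5.7300 cont=8.5939 V=8.5939[hold]; j=2 S=90.3457 intr=0.0000 cont=1.7567 V=1.7567[hold]  S*(2)=57.7468
k=1: j=0 S=64.5837 intr=13.3763 cont=14.4662 V=14.4662[hold]; j=1 S=80.7816 intr=0.0000 cont=5.2251 V=5.2251[hold]  S*(1)=-
k=0: j=0 S=72.2300 intr=5.7300 cont=9.9018 V=9.9018[hold]  S*(0)=-

price = 9.9018
boundary = - - 57.7468 51.6336 57.7468
tree:
9.9018
14.4662 5.2251
20.2132 8.5939 1.7567
26.3264 13.5908 3.4560 0.0000
31.7924 20.2132 6.7992 0.0000 0.0000
36.6797 26.3264 13.3763 0.0000 0.0000 0.0000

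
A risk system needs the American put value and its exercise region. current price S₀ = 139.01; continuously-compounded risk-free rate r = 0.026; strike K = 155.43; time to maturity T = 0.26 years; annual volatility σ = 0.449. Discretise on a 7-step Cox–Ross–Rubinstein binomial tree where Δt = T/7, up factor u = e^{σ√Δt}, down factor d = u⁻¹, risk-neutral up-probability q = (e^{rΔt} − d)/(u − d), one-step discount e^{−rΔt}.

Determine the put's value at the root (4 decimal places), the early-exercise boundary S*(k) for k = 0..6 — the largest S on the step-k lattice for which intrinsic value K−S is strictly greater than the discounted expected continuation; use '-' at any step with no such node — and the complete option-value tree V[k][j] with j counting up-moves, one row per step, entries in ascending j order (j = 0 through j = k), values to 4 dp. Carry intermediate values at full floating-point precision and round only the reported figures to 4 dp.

price = 22.6055
boundary = - - - 107.2267 116.9187 127.4867 139.0100
tree:
22.6055
30.1710 14.5836
38.8833 20.9413 7.8334
48.2033 29.0230 12.3657 3.0162
57.0918 38.5113 18.9635 5.3551 0.5283
65.2436 48.2033 27.9433 9.4262 1.0247 0.0000
72.7196 57.0918 38.5113 16.4200 1.9875 0.0000 0.0000
79.5759 65.2436 48.2033 27.9433 3.8552 0.0000 0.0000 0.0000

Δt=0.03714  u=1.09039  d=0.91710  q=0.48396  discount=0.99903
step 7 (expiry): payoffs max(K−S,0) = 79.5759 65.2436 48.2033 27.9433 3.8552 0.0000 0.0000 0.0000
step 6: (k=6,j=0): S=82.7104, (K−S)⁺=72.7196, hold=72.5696 ⇒ V=72.7196 exercise | (k=6,j=1): S=98.3382, (K−S)⁺=57.0918, hold=56.9418 ⇒ V=57.0918 exercise | (k=6,j=2): S=116.9187, (K−S)⁺=38.5113, hold=38.3613 ⇒ V=38.5113 exercise | (k=6,j=3): S=139.0100, (K−S)⁺=16.4200, hold=16.2700 ⇒ V=16.4200 exercise | (k=6,j=4): S=165.2753, (K−S)⁺=0.0000, hold=1.9875 ⇒ V=1.9875 continue | (k=6,j=5): S=196.5034, (K−S)⁺=0.0000, hold=0.0000 ⇒ V=0.0000 continue | (k=6,j=6): S=233.6318, (K−S)⁺=0.0000, hold=0.0000 ⇒ V=0.0000 continue  boundary S*=139.0100
step 5: (k=5,j=0): S=90.1864, (K−S)⁺=65.2436, hold=65.0936 ⇒ V=65.2436 exercise | (k=5,j=1): S=107.2267, (K−S)⁺=48.2033, hold=48.0532 ⇒ V=48.2033 exercise | (k=5,j=2): S=127.4867, (K−S)⁺=27.9433, hold=27.7932 ⇒ V=27.9433 exercise | (k=5,j=3): S=151.5748, (K−S)⁺=3.8552, hold=9.4262 ⇒ V=9.4262 continue | (k=5,j=4): S=180.2142, (K−S)⁺=0.0000, hold=1.0247 ⇒ V=1.0247 continue | (k=5,j=5): S=214.2649, (K−S)⁺=0.0000, hold=0.0000 ⇒ V=0.0000 continue  boundary S*=127.4867
step 4: (k=4,j=0): S=98.3382, (K−S)⁺=57.0918, hold=56.9418 ⇒ V=57.0918 exercise | (k=4,j=1): S=116.9187, (K−S)⁺=38.5113, hold=38.3613 ⇒ V=38.5113 exercise | (k=4,j=2): S=139.0100, (K−S)⁺=16.4200, hold=18.9635 ⇒ V=18.9635 continue | (k=4,j=3): S=165.2753, (K−S)⁺=0.0000, hold=5.3551 ⇒ V=5.3551 continue | (k=4,j=4): S=196.5034, (K−S)⁺=0.0000, hold=0.5283 ⇒ V=0.5283 continue  boundary S*=116.9187
step 3: (k=3,j=0): S=107.2267, (K−S)⁺=48.2033, hold=48.0532 ⇒ V=48.2033 exercise | (k=3,j=1): S=127.4867, (K−S)⁺=27.9433, hold=29.0230 ⇒ V=29.0230 continue | (k=3,j=2): S=151.5748, (K−S)⁺=3.8552, hold=12.3657 ⇒ V=12.3657 continue | (k=3,j=3): S=180.2142, (K−S)⁺=0.0000, hold=3.0162 ⇒ V=3.0162 continue  boundary S*=107.2267
step 2: (k=2,j=0): S=116.9187, (K−S)⁺=38.5113, hold=38.8833 ⇒ V=38.8833 continue | (k=2,j=1): S=139.0100, (K−S)⁺=16.4200, hold=20.9413 ⇒ V=20.9413 continue | (k=2,j=2): S=165.2753, (K−S)⁺=0.0000, hold=7.8334 ⇒ V=7.8334 continue  boundary S*=-
step 1: (k=1,j=0): S=127.4867, (K−S)⁺=27.9433, hold=30.1710 ⇒ V=30.1710 continue | (k=1,j=1): S=151.5748, (K−S)⁺=3.8552, hold=14.5836 ⇒ V=14.5836 continue  boundary S*=-
step 0: (k=0,j=0): S=139.0100, (K−S)⁺=16.4200, hold=22.6055 ⇒ V=22.6055 continue  boundary S*=-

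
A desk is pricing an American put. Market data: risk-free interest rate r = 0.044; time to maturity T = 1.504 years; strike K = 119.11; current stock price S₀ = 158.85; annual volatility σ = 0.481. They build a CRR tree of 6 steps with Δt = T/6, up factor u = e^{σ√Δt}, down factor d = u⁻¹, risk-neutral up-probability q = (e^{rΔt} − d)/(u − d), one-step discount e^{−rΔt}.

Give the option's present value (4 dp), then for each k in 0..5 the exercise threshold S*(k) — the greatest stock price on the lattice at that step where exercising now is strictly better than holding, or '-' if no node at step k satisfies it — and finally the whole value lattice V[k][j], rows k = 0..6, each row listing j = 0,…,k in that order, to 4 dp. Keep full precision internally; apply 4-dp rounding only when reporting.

price = 14.2805
boundary = - - - - 60.6233 77.1305
tree:
14.2805
21.3652 6.4021
31.0736 10.6120 1.6705
43.6142 17.2666 3.1447 0.0000
58.4867 27.4020 5.9197 0.0000 0.0000
71.4612 41.9795 11.1436 0.0000 0.0000 0.0000
81.6588 58.4867 20.9774 0.0000 0.0000 0.0000 0.0000

Δt=0.25067, u=1.27229, d=0.78598, q=0.46289, disc=e^(-rΔt)=0.98903
k=6 terminal: V=max(K-S,0) → 81.6588 58.4867 20.9774 0.0000 0.0000 0.0000 0.0000
k=5: j=0 S=47.6488 intr=71.4612 cont=70.1547 V=71.4612[EX]; j=1 S=77.1305 intr=41.9795 cont=40.6730 V=41.9795[EX]; j=2 S=124.8534 intr=0.0000 cont=11.1436 V=11.1436[hold]; j=3 S=202.1037 intr=0.0000 cont=0.0000 V=0.0000[hold]; j=4 S=327.1510 intr=0.0000 cont=0.0000 V=0.0000[hold]; j=5 S=529.5686 intr=0.0000 cont=0.0000 V=0.0000[hold]  S*(5)=77.1305
k=4: j=0 S=60.6233 intr=58.4867 cont=57.1803 V=58.4867[EX]; j=1 S=98.1326 intr=20.9774 cont=27.4020 V=27.4020[hold]; j=2 S=158.8500 intr=0.0000 cont=5.9197 V=5.9197[hold]; j=3 S=257.1350 intr=0.0000 cont=0.0000 V=0.0000[hold]; j=4 S=416.2317 intr=0.0000 cont=0.0000 V=0.0000[hold]  S*(4)=60.6233
k=3: j=0 S=77.1305 intr=41.9795 cont=43.6142 V=43.6142[hold]; j=1 S=124.8534 intr=0.0000 cont=17.2666 V=17.2666[hold]; j=2 S=202.1037 intr=0.0000 cont=3.1447 V=3.1447[hold]; j=3 S=327.1510 intr=0.0000 cont=0.0000 V=0.0000[hold]  S*(3)=-
k=2: j=0 S=98.1326 intr=20.9774 cont=31.0736 V=31.0736[hold]; j=1 S=158.8500 intr=0.0000 cont=10.6120 V=10.6120[hold]; j=2 S=257.1350 intr=0.0000 cont=1.6705 V=1.6705[hold]  S*(2)=-
k=1: j=0 S=124.8534 intr=0.0000 cont=21.3652 V=21.3652[hold]; j=1 S=202.1037 intr=0.0000 cont=6.4021 V=6.4021[hold]  S*(1)=-
k=0: j=0 S=158.8500 intr=0.0000 cont=14.2805 V=14.2805[hold]  S*(0)=-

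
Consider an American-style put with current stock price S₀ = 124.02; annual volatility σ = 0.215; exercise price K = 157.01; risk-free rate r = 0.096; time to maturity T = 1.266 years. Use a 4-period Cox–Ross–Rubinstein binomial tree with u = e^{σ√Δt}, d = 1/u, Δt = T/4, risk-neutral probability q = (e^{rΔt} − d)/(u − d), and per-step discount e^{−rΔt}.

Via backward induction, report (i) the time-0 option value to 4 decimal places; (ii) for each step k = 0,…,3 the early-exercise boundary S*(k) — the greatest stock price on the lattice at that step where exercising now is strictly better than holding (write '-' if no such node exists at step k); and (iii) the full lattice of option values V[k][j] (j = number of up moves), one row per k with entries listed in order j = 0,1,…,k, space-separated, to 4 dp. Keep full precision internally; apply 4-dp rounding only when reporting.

Δt=0.31650  u=1.12857  d=0.88607  q=0.59702  discount=0.97007
step 4 (expiry): payoffs max(K−S,0) = 80.5612 59.6387 32.9900 0.0000 0.0000
step 3: (k=3,j=0): S=86.2782, (K−S)⁺=70.7318, hold=66.0330 ⇒ V=70.7318 exercise | (k=3,j=1): S=109.8908, (K−S)⁺=47.1192, hold=42.4203 ⇒ V=47.1192 exercise | (k=3,j=2): S=139.9658, (K−S)⁺=17.0442, hold=12.8966 ⇒ V=17.0442 exercise | (k=3,j=3): S=178.2718, (K−S)⁺=0.0000, hold=0.0000 ⇒ V=0.0000 continue  boundary S*=139.9658
step 2: (k=2,j=0): S=97.3713, (K−S)⁺=59.6387, hold=54.9398 ⇒ V=59.6387 exercise | (k=2,j=1): S=124.0200, (K−S)⁺=32.9900, hold=28.2912 ⇒ V=32.9900 exercise | (k=2,j=2): S=157.9619, (K−S)⁺=0.0000, hold=6.6630 ⇒ V=6.6630 continue  boundary S*=124.0200
step 1: (k=1,j=0): S=109.8908, (K−S)⁺=47.1192, hold=42.4203 ⇒ V=47.1192 exercise | (k=1,j=1): S=139.9658, (K−S)⁺=17.0442, hold=16.7555 ⇒ V=17.0442 exercise  boundary S*=139.9658
step 0: (k=0,j=0): S=124.0200, (K−S)⁺=32.9900, hold=28.2912 ⇒ V=32.9900 exercise  boundary S*=124.0200

price = 32.9900
boundary = 124.0200 139.9658 124.0200 139.9658
tree:
32.9900
47.1192 17.0442
59.6387 32.9900 6.6630
70.7318 47.1192 17.0442 0.0000
80.5612 59.6387 32.9900 0.0000 0.0000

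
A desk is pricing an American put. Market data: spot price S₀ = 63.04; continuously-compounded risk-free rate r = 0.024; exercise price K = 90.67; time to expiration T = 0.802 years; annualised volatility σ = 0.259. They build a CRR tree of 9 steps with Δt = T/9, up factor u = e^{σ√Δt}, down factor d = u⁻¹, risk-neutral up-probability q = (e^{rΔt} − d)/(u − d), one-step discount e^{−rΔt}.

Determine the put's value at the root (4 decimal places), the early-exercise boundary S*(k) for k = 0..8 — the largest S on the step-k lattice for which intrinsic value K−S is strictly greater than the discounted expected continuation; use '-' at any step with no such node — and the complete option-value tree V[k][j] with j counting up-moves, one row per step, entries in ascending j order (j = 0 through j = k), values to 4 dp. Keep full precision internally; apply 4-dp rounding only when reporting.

Δt=0.08911, u=1.08038, d=0.92560, q=0.49451, disc=e^(-rΔt)=0.99786
k=9 terminal: V=max(K-S,0) → 59.2347 53.9779 47.8420 40.6800 32.3203 22.5627 11.1733 0.0000 0.0000 0.0000
k=8: j=0 S=33.9622 intr=56.7078 cont=56.5141 V=56.7078[EX]; j=1 S=39.6415 intr=51.0285 cont=50.8348 V=51.0285[EX]; j=2 S=46.2707 intr=44.3993 cont=44.2056 V=44.3993[EX]; j=3 S=54.0084 intr=36.6616 cont=36.4679 V=36.6616[EX]; j=4 S=63.0400 intr=27.6300 cont=27.4363 V=27.6300[EX]; j=5 S=73.5820 intr=17.0880 cont=16.8943 V=17.0880[EX]; j=6 S=85.8869 intr=4.7831 cont=5.6359 V=5.6359[hold]; j=7 S=100.2494 intr=0.0000 cont=0.0000 V=0.0000[hold]; j=8 S=117.0138 intr=0.0000 cont=0.0000 V=0.0000[hold]  S*(8)=73.5820
k=7: j=0 S=36.6921 intr=53.9779 cont=53.7842 V=53.9779[EX]; j=1 S=42.8280 intr=47.8420 cont=47.6483 V=47.8420[EX]; j=2 S=49.9900 intr=40.6800 cont=40.4863 V=40.6800[EX]; j=3 S=58.3497 intr=32.3203 cont=32.1266 V=32.3203[EX]; j=4 S=68.1073 intr=22.5627 cont=22.3690 V=22.5627[EX]; j=5 S=79.4967 intr=11.1733 cont=11.4004 V=11.4004[hold]; j=6 S=92.7907 intr=0.0000 cont=2.8428 V=2.8428[hold]; j=7 S=108.3078 intr=0.0000 cont=0.0000 V=0.0000[hold]  S*(7)=68.1073
k=6: j=0 S=39.6415 intr=51.0285 cont=50.8348 V=51.0285[EX]; j=1 S=46.2707 intr=44.3993 cont=44.2056 V=44.3993[EX]; j=2 S=54.0084 intr=36.6616 cont=36.4679 V=36.6616[EX]; j=3 S=63.0400 intr=27.6300 cont=27.4363 V=27.6300[EX]; j=4 S=73.5820 intr=17.0880 cont=17.0064 V=17.0880[EX]; j=5 S=85.8869 intr=4.7831 cont=7.1532 V=7.1532[hold]; j=6 S=100.2494 intr=0.0000 cont=1.4339 V=1.4339[hold]  S*(6)=73.5820
k=5: j=0 S=42.8280 intr=47.8420 cont=47.6483 V=47.8420[EX]; j=1 S=49.9900 intr=40.6800 cont=40.4863 V=40.6800[EX]; j=2 S=58.3497 intr=32.3203 cont=32.1266 V=32.3203[EX]; j=3 S=68.1073 intr=22.5627 cont=22.3690 V=22.5627[EX]; j=4 S=79.4967 intr=11.1733 cont=12.1491 V=12.1491[hold]; j=5 S=92.7907 intr=0.0000 cont=4.3157 V=4.3157[hold]  S*(5)=68.1073
k=4: j=0 S=46.2707 intr=44.3993 cont=44.2056 V=44.3993[EX]; j=1 S=54.0084 intr=36.6616 cont=36.4679 V=36.6616[EX]; j=2 S=63.0400 intr=27.6300 cont=27.4363 V=27.6300[EX]; j=3 S=73.5820 intr=17.0880 cont=17.3758 V=17.3758[hold]; j=4 S=85.8869 intr=4.7831 cont=8.2577 V=8.2577[hold]  S*(4)=63.0400
k=3: j=0 S=49.9900 intr=40.6800 cont=40.4863 V=40.6800[EX]; j=1 S=58.3497 intr=32.3203 cont=32.1266 V=32.3203[EX]; j=2 S=68.1073 intr=22.5627 cont=22.5110 V=22.5627[EX]; j=3 S=79.4967 intr=11.1733 cont=12.8393 V=12.8393[hold]  S*(3)=68.1073
k=2: j=0 S=54.0084 intr=36.6616 cont=36.4679 V=36.6616[EX]; j=1 S=63.0400 intr=27.6300 cont=27.4363 V=27.6300[EX]; j=2 S=73.5820 intr=17.0880 cont=17.7164 V=17.7164[hold]  S*(2)=63.0400
k=1: j=0 S=58.3497 intr=32.3203 cont=32.1266 V=32.3203[EX]; j=1 S=68.1073 intr=22.5627 cont=22.6791 V=22.6791[hold]  S*(1)=58.3497
k=0: j=0 S=63.0400 intr=27.6300 cont=27.4937 V=27.6300[EX]  S*(0)=63.0400

price = 27.6300
boundary = 63.0400 58.3497 63.0400 68.1073 63.0400 68.1073 73.5820 68.1073 73.5820
tree:
27.6300
32.3203 22.6791
36.6616 27.6300 17.7164
40.6800 32.3203 22.5627 12.8393
44.3993 36.6616 27.6300 17.3758 8.2577
47.8420 40.6800 32.3203 22.5627 12.1491 4.3157
51.0285 44.3993 36.6616 27.6300 17.0880 7.1532 1.4339
53.9779 47.8420 40.6800 32.3203 22.5627 11.4004 2.8428 0.0000
56.7078 51.0285 44.3993 36.6616 27.6300 17.0880 5.6359 0.0000 0.0000
59.2347 53.9779 47.8420 40.6800 32.3203 22.5627 11.1733 0.0000 0.0000 0.0000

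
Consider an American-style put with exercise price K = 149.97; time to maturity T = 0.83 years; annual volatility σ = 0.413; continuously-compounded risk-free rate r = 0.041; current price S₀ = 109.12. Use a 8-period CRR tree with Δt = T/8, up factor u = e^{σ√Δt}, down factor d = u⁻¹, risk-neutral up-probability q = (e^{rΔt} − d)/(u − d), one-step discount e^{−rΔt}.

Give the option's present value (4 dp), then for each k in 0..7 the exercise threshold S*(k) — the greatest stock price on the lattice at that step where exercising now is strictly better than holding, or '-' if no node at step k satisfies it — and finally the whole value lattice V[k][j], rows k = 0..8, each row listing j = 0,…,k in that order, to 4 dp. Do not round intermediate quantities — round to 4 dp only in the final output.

Δt=0.10375  u=1.14228  d=0.87544  q=0.48277  discount=0.99576
step 8 (expiry): payoffs max(K−S,0) = 112.3242 100.8494 85.8770 66.3409 40.8500 7.5892 0.0000 0.0000 0.0000
step 7: (k=7,j=0): S=43.0021, (K−S)⁺=106.9679, hold=106.3313 ⇒ V=106.9679 exercise | (k=7,j=1): S=56.1096, (K−S)⁺=93.8604, hold=93.2238 ⇒ V=93.8604 exercise | (k=7,j=2): S=73.2123, (K−S)⁺=76.7577, hold=76.1211 ⇒ V=76.7577 exercise | (k=7,j=3): S=95.5280, (K−S)⁺=54.4420, hold=53.8054 ⇒ V=54.4420 exercise | (k=7,j=4): S=124.6458, (K−S)⁺=25.3242, hold=24.6876 ⇒ V=25.3242 exercise | (k=7,j=5): S=162.6390, (K−S)⁺=0.0000, hold=3.9087 ⇒ V=3.9087 continue | (k=7,j=6): S=212.2129, (K−S)⁺=0.0000, hold=0.0000 ⇒ V=0.0000 continue | (k=7,j=7): S=276.8972, (K−S)⁺=0.0000, hold=0.0000 ⇒ V=0.0000 continue  boundary S*=124.6458
step 6: (k=6,j=0): S=49.1206, (K−S)⁺=100.8494, hold=100.2128 ⇒ V=100.8494 exercise | (k=6,j=1): S=64.0930, (K−S)⁺=85.8770, hold=85.2404 ⇒ V=85.8770 exercise | (k=6,j=2): S=83.6291, (K−S)⁺=66.3409, hold=65.7043 ⇒ V=66.3409 exercise | (k=6,j=3): S=109.1200, (K−S)⁺=40.8500, hold=40.2134 ⇒ V=40.8500 exercise | (k=6,j=4): S=142.3808, (K−S)⁺=7.5892, hold=14.9219 ⇒ V=14.9219 continue | (k=6,j=5): S=185.7797, (K−S)⁺=0.0000, hold=2.0132 ⇒ V=2.0132 continue | (k=6,j=6): S=242.4070, (K−S)⁺=0.0000, hold=0.0000 ⇒ V=0.0000 continue  boundary S*=109.1200
step 5: (k=5,j=0): S=56.1096, (K−S)⁺=93.8604, hold=93.2238 ⇒ V=93.8604 exercise | (k=5,j=1): S=73.2123, (K−S)⁺=76.7577, hold=76.1211 ⇒ V=76.7577 exercise | (k=5,j=2): S=95.5280, (K−S)⁺=54.4420, hold=53.8054 ⇒ V=54.4420 exercise | (k=5,j=3): S=124.6458, (K−S)⁺=25.3242, hold=28.2125 ⇒ V=28.2125 continue | (k=5,j=4): S=162.6390, (K−S)⁺=0.0000, hold=8.6531 ⇒ V=8.6531 continue | (k=5,j=5): S=212.2129, (K−S)⁺=0.0000, hold=1.0368 ⇒ V=1.0368 continue  boundary S*=95.5280
step 4: (k=4,j=0): S=64.0930, (K−S)⁺=85.8770, hold=85.2404 ⇒ V=85.8770 exercise | (k=4,j=1): S=83.6291, (K−S)⁺=66.3409, hold=65.7043 ⇒ V=66.3409 exercise | (k=4,j=2): S=109.1200, (K−S)⁺=40.8500, hold=41.6019 ⇒ V=41.6019 continue | (k=4,j=3): S=142.3808, (K−S)⁺=7.5892, hold=18.6902 ⇒ V=18.6902 continue | (k=4,j=4): S=185.7797, (K−S)⁺=0.0000, hold=4.9551 ⇒ V=4.9551 continue  boundary S*=83.6291
step 3: (k=3,j=0): S=73.2123, (K−S)⁺=76.7577, hold=76.1211 ⇒ V=76.7577 exercise | (k=3,j=1): S=95.5280, (K−S)⁺=54.4420, hold=54.1668 ⇒ V=54.4420 exercise | (k=3,j=2): S=124.6458, (K−S)⁺=25.3242, hold=30.4113 ⇒ V=30.4113 continue | (k=3,j=3): S=162.6390, (K−S)⁺=0.0000, hold=12.0082 ⇒ V=12.0082 continue  boundary S*=95.5280
step 2: (k=2,j=0): S=83.6291, (K−S)⁺=66.3409, hold=65.7043 ⇒ V=66.3409 exercise | (k=2,j=1): S=109.1200, (K−S)⁺=40.8500, hold=42.6589 ⇒ V=42.6589 continue | (k=2,j=2): S=142.3808, (K−S)⁺=7.5892, hold=21.4355 ⇒ V=21.4355 continue  boundary S*=83.6291
step 1: (k=1,j=0): S=95.5280, (K−S)⁺=54.4420, hold=54.6749 ⇒ V=54.6749 continue | (k=1,j=1): S=124.6458, (K−S)⁺=25.3242, hold=32.2753 ⇒ V=32.2753 continue  boundary S*=-
step 0: (k=0,j=0): S=109.1200, (K−S)⁺=40.8500, hold=43.6750 ⇒ V=43.6750 continue  boundary S*=-

price = 43.6750
boundary = - - 83.6291 95.5280 83.6291 95.5280 109.1200 124.6458
tree:
43.6750
54.6749 32.2753
66.3409 42.6589 21.4355
76.7577 54.4420 30.4113 12.0082
85.8770 66.3409 41.6019 18.6902 4.9551
93.8604 76.7577 54.4420 28.2125 8.6531 1.0368
100.8494 85.8770 66.3409 40.8500 14.9219 2.0132 0.0000
106.9679 93.8604 76.7577 54.4420 25.3242 3.9087 0.0000 0.0000
112.3242 100.8494 85.8770 66.3409 40.8500 7.5892 0.0000 0.0000 0.0000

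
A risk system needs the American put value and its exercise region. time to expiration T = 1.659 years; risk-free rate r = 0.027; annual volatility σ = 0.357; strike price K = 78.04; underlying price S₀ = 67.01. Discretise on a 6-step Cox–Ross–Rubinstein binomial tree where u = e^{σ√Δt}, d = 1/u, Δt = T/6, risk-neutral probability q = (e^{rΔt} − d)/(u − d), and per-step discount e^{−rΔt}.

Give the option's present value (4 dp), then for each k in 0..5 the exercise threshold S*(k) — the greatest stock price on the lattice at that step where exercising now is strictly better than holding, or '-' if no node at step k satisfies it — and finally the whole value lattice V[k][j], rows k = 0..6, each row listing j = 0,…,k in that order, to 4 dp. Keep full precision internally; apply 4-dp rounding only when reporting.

Δt=0.27650  u=1.20650  d=0.82884  q=0.47305  discount=0.99256
step 6 (expiry): payoffs max(K−S,0) = 56.3140 46.4148 32.0052 11.0300 0.0000 0.0000 0.0000
step 5: (k=5,j=0): S=26.2123, (K−S)⁺=51.8277, hold=51.2472 ⇒ V=51.8277 exercise | (k=5,j=1): S=38.1557, (K−S)⁺=39.8843, hold=39.3039 ⇒ V=39.8843 exercise | (k=5,j=2): S=55.5409, (K−S)⁺=22.4991, hold=21.9187 ⇒ V=22.4991 exercise | (k=5,j=3): S=80.8475, (K−S)⁺=0.0000, hold=5.7690 ⇒ V=5.7690 continue | (k=5,j=4): S=117.6847, (K−S)⁺=0.0000, hold=0.0000 ⇒ V=0.0000 continue | (k=5,j=5): S=171.3063, (K−S)⁺=0.0000, hold=0.0000 ⇒ V=0.0000 continue  boundary S*=55.5409
step 4: (k=4,j=0): S=31.6252, (K−S)⁺=46.4148, hold=45.8344 ⇒ V=46.4148 exercise | (k=4,j=1): S=46.0348, (K−S)⁺=32.0052, hold=31.4248 ⇒ V=32.0052 exercise | (k=4,j=2): S=67.0100, (K−S)⁺=11.0300, hold=14.4765 ⇒ V=14.4765 continue | (k=4,j=3): S=97.5423, (K−S)⁺=0.0000, hold=3.0174 ⇒ V=3.0174 continue | (k=4,j=4): S=141.9863, (K−S)⁺=0.0000, hold=0.0000 ⇒ V=0.0000 continue  boundary S*=46.0348
step 3: (k=3,j=0): S=38.1557, (K−S)⁺=39.8843, hold=39.3039 ⇒ V=39.8843 exercise | (k=3,j=1): S=55.5409, (K−S)⁺=22.4991, hold=23.5369 ⇒ V=23.5369 continue | (k=3,j=2): S=80.8475, (K−S)⁺=0.0000, hold=8.9884 ⇒ V=8.9884 continue | (k=3,j=3): S=117.6847, (K−S)⁺=0.0000, hold=1.5782 ⇒ V=1.5782 continue  boundary S*=38.1557
step 2: (k=2,j=0): S=46.0348, (K−S)⁺=32.0052, hold=31.9121 ⇒ V=32.0052 exercise | (k=2,j=1): S=67.0100, (K−S)⁺=11.0300, hold=16.5309 ⇒ V=16.5309 continue | (k=2,j=2): S=97.5423, (K−S)⁺=0.0000, hold=5.4422 ⇒ V=5.4422 continue  boundary S*=46.0348
step 1: (k=1,j=0): S=55.5409, (K−S)⁺=22.4991, hold=24.5015 ⇒ V=24.5015 continue | (k=1,j=1): S=80.8475, (K−S)⁺=0.0000, hold=11.2015 ⇒ V=11.2015 continue  boundary S*=-
step 0: (k=0,j=0): S=67.0100, (K−S)⁺=11.0300, hold=18.0745 ⇒ V=18.0745 continue  boundary S*=-

price = 18.0745
boundary = - - 46.0348 38.1557 46.0348 55.5409
tree:
18.0745
24.5015 11.2015
32.0052 16.5309 5.4422
39.8843 23.5369 8.9884 1.5782
46.4148 32.0052 14.4765 3.0174 0.0000
51.8277 39.8843 22.4991 5.7690 0.0000 0.0000
56.3140 46.4148 32.0052 11.0300 0.0000 0.0000 0.0000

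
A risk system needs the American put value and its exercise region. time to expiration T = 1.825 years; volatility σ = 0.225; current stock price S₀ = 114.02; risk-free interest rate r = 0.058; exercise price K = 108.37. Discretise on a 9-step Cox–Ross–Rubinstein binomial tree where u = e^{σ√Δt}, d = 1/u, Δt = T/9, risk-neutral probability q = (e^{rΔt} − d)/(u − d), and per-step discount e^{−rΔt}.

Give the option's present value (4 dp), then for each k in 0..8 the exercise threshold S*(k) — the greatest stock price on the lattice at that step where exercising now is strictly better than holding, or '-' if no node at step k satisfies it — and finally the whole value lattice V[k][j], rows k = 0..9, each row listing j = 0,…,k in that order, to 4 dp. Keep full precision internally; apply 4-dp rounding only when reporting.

price = 7.2313
boundary = - - - 84.1344 76.0276 84.1344 76.0276 84.1344 93.1057
tree:
7.2313
11.1394 3.9674
16.6888 6.5240 1.8152
24.2356 10.4464 3.2317 0.6142
32.3424 16.2090 5.6286 1.2031 0.1118
39.6681 24.2356 9.5354 2.3302 0.2422 0.0000
46.2879 32.3424 15.5809 4.4496 0.5248 0.0000 0.0000
52.2699 39.6681 24.2356 8.3429 1.1369 0.0000 0.0000 0.0000
57.6754 46.2879 32.3424 15.2643 2.4631 0.0000 0.0000 0.0000 0.0000
62.5602 52.2699 39.6681 24.2356 5.3365 0.0000 0.0000 0.0000 0.0000 0.0000

params: Δt=0.20278 u=1.10663 d=0.90364 q=0.53297 e^(-rΔt)=0.98831
t_9 payoffs: 62.5602 52.2699 39.6681 24.2356 5.3365 0.0000 0.0000 0.0000 0.0000 0.0000
t_8: node(8,0) S=50.6946 payoff=57.6754 vs cont=56.4084 → 57.6754 [stop]  node(8,1) S=62.0821 payoff=46.2879 vs cont=45.0208 → 46.2879 [stop]  node(8,2) S=76.0276 payoff=32.3424 vs cont=31.0753 → 32.3424 [stop]  node(8,3) S=93.1057 payoff=15.2643 vs cont=13.9972 → 15.2643 [stop]  node(8,4) S=114.0200 payoff=0.0000 vs cont=2.4631 → 2.4631 [wait]  node(8,5) S=139.6323 payoff=0.0000 vs cont=0.0000 → 0.0000 [wait]  node(8,6) S=170.9979 payoff=0.0000 vs cont=0.0000 → 0.0000 [wait]  node(8,7) S=209.4092 payoff=0.0000 vs cont=0.0000 → 0.0000 [wait]  node(8,8) S=256.4489 payoff=0.0000 vs cont=0.0000 → 0.0000 [wait]  ⇒ S*(8)=93.1057
t_7: node(7,0) S=56.1001 payoff=52.2699 vs cont=51.0028 → 52.2699 [stop]  node(7,1) S=68.7019 payoff=39.6681 vs cont=38.4010 → 39.6681 [stop]  node(7,2) S=84.1344 payoff=24.2356 vs cont=22.9685 → 24.2356 [stop]  node(7,3) S=103.0335 payoff=5.3365 vs cont=8.3429 → 8.3429 [wait]  node(7,4) S=126.1780 payoff=0.0000 vs cont=1.1369 → 1.1369 [wait]  node(7,5) S=154.5213 payoff=0.0000 vs cont=0.0000 → 0.0000 [wait]  node(7,6) S=189.2315 payoff=0.0000 vs cont=0.0000 → 0.0000 [wait]  node(7,7) S=231.7386 payoff=0.0000 vs cont=0.0000 → 0.0000 [wait]  ⇒ S*(7)=84.1344
t_6: node(6,0) S=62.0821 payoff=46.2879 vs cont=45.0208 → 46.2879 [stop]  node(6,1) S=76.0276 payoff=32.3424 vs cont=31.0753 → 32.3424 [stop]  node(6,2) S=93.1057 payoff=15.2643 vs cont=15.5809 → 15.5809 [wait]  node(6,3) S=114.0200 payoff=0.0000 vs cont=4.4496 → 4.4496 [wait]  node(6,4) S=139.6323 payoff=0.0000 vs cont=0.5248 → 0.5248 [wait]  node(6,5) S=170.9979 payoff=0.0000 vs cont=0.0000 → 0.0000 [wait]  node(6,6) S=209.4092 payoff=0.0000 vs cont=0.0000 → 0.0000 [wait]  ⇒ S*(6)=76.0276
t_5: node(5,0) S=68.7019 payoff=39.6681 vs cont=38.4010 → 39.6681 [stop]  node(5,1) S=84.1344 payoff=24.2356 vs cont=23.1352 → 24.2356 [stop]  node(5,2) S=103.0335 payoff=5.3365 vs cont=9.5354 → 9.5354 [wait]  node(5,3) S=126.1780 payoff=0.0000 vs cont=2.3302 → 2.3302 [wait]  node(5,4) S=154.5213 payoff=0.0000 vs cont=0.2422 → 0.2422 [wait]  node(5,5) S=189.2315 payoff=0.0000 vs cont=0.0000 → 0.0000 [wait]  ⇒ S*(5)=84.1344
t_4: node(4,0) S=76.0276 payoff=32.3424 vs cont=31.0753 → 32.3424 [stop]  node(4,1) S=93.1057 payoff=15.2643 vs cont=16.2090 → 16.2090 [wait]  node(4,2) S=114.0200 payoff=0.0000 vs cont=5.6286 → 5.6286 [wait]  node(4,3) S=139.6323 payoff=0.0000 vs cont=1.2031 → 1.2031 [wait]  node(4,4) S=170.9979 payoff=0.0000 vs cont=0.1118 → 0.1118 [wait]  ⇒ S*(4)=76.0276
t_3: node(3,0) S=84.1344 payoff=24.2356 vs cont=23.4661 → 24.2356 [stop]  node(3,1) S=103.0335 payoff=5.3365 vs cont=10.4464 → 10.4464 [wait]  node(3,2) S=126.1780 payoff=0.0000 vs cont=3.2317 → 3.2317 [wait]  node(3,3) S=154.5213 payoff=0.0000 vs cont=0.6142 → 0.6142 [wait]  ⇒ S*(3)=84.1344
t_2: node(2,0) S=93.1057 payoff=15.2643 vs cont=16.6888 → 16.6888 [wait]  node(2,1) S=114.0200 payoff=0.0000 vs cont=6.5240 → 6.5240 [wait]  node(2,2) S=139.6323 payoff=0.0000 vs cont=1.8152 → 1.8152 [wait]  ⇒ S*(2)=-
t_1: node(1,0) S=103.0335 payoff=5.3365 vs cont=11.1394 → 11.1394 [wait]  node(1,1) S=126.1780 payoff=0.0000 vs cont=3.9674 → 3.9674 [wait]  ⇒ S*(1)=-
t_0: node(0,0) S=114.0200 payoff=0.0000 vs cont=7.2313 → 7.2313 [wait]  ⇒ S*(0)=-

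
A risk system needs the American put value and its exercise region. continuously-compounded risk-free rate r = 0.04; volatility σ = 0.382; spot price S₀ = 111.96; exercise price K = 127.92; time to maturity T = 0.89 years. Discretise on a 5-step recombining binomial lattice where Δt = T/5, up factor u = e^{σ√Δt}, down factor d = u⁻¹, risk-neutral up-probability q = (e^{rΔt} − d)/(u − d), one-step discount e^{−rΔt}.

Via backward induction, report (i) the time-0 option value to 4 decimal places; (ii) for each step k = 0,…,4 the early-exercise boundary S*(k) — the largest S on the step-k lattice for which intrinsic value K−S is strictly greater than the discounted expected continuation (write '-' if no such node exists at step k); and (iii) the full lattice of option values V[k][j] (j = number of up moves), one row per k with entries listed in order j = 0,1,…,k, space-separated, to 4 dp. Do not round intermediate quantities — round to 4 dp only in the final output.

Δt=0.17800, u=1.17488, d=0.85115, q=0.48187, disc=e^(-rΔt)=0.99291
k=5 terminal: V=max(K-S,0) → 77.9056 58.8829 32.6252 0.0000 0.0000 0.0000
k=4: j=0 S=58.7610 intr=69.1590 cont=68.2515 V=69.1590[EX]; j=1 S=81.1103 intr=46.8097 cont=45.9022 V=46.8097[EX]; j=2 S=111.9600 intr=15.9600 cont=16.7842 V=16.7842[hold]; j=3 S=154.5432 intr=0.0000 cont=0.0000 V=0.0000[hold]; j=4 S=213.3226 intr=0.0000 cont=0.0000 V=0.0000[hold]  S*(4)=81.1103
k=3: j=0 S=69.0371 intr=58.8829 cont=57.9754 V=58.8829[EX]; j=1 S=95.2948 intr=32.6252 cont=32.1119 V=32.6252[EX]; j=2 S=131.5396 intr=0.0000 cont=8.6347 V=8.6347[hold]; j=3 S=181.5697 intr=0.0000 cont=0.0000 V=0.0000[hold]  S*(3)=95.2948
k=2: j=0 S=81.1103 intr=46.8097 cont=45.9022 V=46.8097[EX]; j=1 S=111.9600 intr=15.9600 cont=20.9155 V=20.9155[hold]; j=2 S=154.5432 intr=0.0000 cont=4.4422 V=4.4422[hold]  S*(2)=81.1103
k=1: j=0 S=95.2948 intr=32.6252 cont=34.0886 V=34.0886[hold]; j=1 S=131.5396 intr=0.0000 cont=12.8855 V=12.8855[hold]  S*(1)=-
k=0: j=0 S=111.9600 intr=15.9600 cont=23.7021 V=23.7021[hold]  S*(0)=-

price = 23.7021
boundary = - - 81.1103 95.2948 81.1103
tree:
23.7021
34.0886 12.8855
46.8097 20.9155 4.4422
58.8829 32.6252 8.6347 0.0000
69.1590 46.8097 16.7842 0.0000 0.0000
77.9056 58.8829 32.6252 0.0000 0.0000 0.0000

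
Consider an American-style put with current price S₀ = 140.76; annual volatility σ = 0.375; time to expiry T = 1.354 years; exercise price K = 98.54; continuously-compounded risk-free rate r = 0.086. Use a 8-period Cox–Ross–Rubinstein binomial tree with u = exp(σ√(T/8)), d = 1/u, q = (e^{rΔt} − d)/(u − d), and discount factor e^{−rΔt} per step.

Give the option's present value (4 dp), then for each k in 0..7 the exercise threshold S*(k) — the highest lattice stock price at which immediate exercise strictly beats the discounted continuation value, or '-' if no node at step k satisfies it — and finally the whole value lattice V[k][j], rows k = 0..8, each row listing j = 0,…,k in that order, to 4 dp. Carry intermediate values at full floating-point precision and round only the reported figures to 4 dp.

price = 3.4920
boundary = - - - - - 65.0842 75.9410 65.0842
tree:
3.4920
5.8364 1.3296
9.5234 2.4456 0.2907
15.0843 4.4300 0.6006 0.0000
23.0124 7.8663 1.2408 0.0000 0.0000
33.4558 13.5949 2.5633 0.0000 0.0000 0.0000
42.7605 22.5990 5.2954 0.0000 0.0000 0.0000 0.0000
50.7350 33.4558 10.9394 0.0000 0.0000 0.0000 0.0000 0.0000
57.5693 42.7605 22.5990 0.0000 0.0000 0.0000 0.0000 0.0000 0.0000

params: Δt=0.16925 u=1.16681 d=0.85704 q=0.50884 e^(-rΔt)=0.98555
t_8 payoffs: 57.5693 42.7605 22.5990 0.0000 0.0000 0.0000 0.0000 0.0000 0.0000
t_7: node(7,0) S=47.8050 payoff=50.7350 vs cont=49.3110 → 50.7350 [stop]  node(7,1) S=65.0842 payoff=33.4558 vs cont=32.0319 → 33.4558 [stop]  node(7,2) S=88.6088 payoff=9.9312 vs cont=10.9394 → 10.9394 [wait]  node(7,3) S=120.6364 payoff=0.0000 vs cont=0.0000 → 0.0000 [wait]  node(7,4) S=164.2404 payoff=0.0000 vs cont=0.0000 → 0.0000 [wait]  node(7,5) S=223.6051 payoff=0.0000 vs cont=0.0000 → 0.0000 [wait]  node(7,6) S=304.4270 payoff=0.0000 vs cont=0.0000 → 0.0000 [wait]  node(7,7) S=414.4621 payoff=0.0000 vs cont=0.0000 → 0.0000 [wait]  ⇒ S*(7)=65.0842
t_6: node(6,0) S=55.7795 payoff=42.7605 vs cont=41.3366 → 42.7605 [stop]  node(6,1) S=75.9410 payoff=22.5990 vs cont=21.6807 → 22.5990 [stop]  node(6,2) S=103.3898 payoff=0.0000 vs cont=5.2954 → 5.2954 [wait]  node(6,3) S=140.7600 payoff=0.0000 vs cont=0.0000 → 0.0000 [wait]  node(6,4) S=191.6376 payoff=0.0000 vs cont=0.0000 → 0.0000 [wait]  node(6,5) S=260.9050 payoff=0.0000 vs cont=0.0000 → 0.0000 [wait]  node(6,6) S=355.2090 payoff=0.0000 vs cont=0.0000 → 0.0000 [wait]  ⇒ S*(6)=75.9410
t_5: node(5,0) S=65.0842 payoff=33.4558 vs cont=32.0319 → 33.4558 [stop]  node(5,1) S=88.6088 payoff=9.9312 vs cont=13.5949 → 13.5949 [wait]  node(5,2) S=120.6364 payoff=0.0000 vs cont=2.5633 → 2.5633 [wait]  node(5,3) S=164.2404 payoff=0.0000 vs cont=0.0000 → 0.0000 [wait]  node(5,4) S=223.6051 payoff=0.0000 vs cont=0.0000 → 0.0000 [wait]  node(5,5) S=304.4270 payoff=0.0000 vs cont=0.0000 → 0.0000 [wait]  ⇒ S*(5)=65.0842
t_4: node(4,0) S=75.9410 payoff=22.5990 vs cont=23.0124 → 23.0124 [wait]  node(4,1) S=103.3898 payoff=0.0000 vs cont=7.8663 → 7.8663 [wait]  node(4,2) S=140.7600 payoff=0.0000 vs cont=1.2408 → 1.2408 [wait]  node(4,3) S=191.6376 payoff=0.0000 vs cont=0.0000 → 0.0000 [wait]  node(4,4) S=260.9050 payoff=0.0000 vs cont=0.0000 → 0.0000 [wait]  ⇒ S*(4)=-
t_3: node(3,0) S=88.6088 payoff=9.9312 vs cont=15.0843 → 15.0843 [wait]  node(3,1) S=120.6364 payoff=0.0000 vs cont=4.4300 → 4.4300 [wait]  node(3,2) S=164.2404 payoff=0.0000 vs cont=0.6006 → 0.6006 [wait]  node(3,3) S=223.6051 payoff=0.0000 vs cont=0.0000 → 0.0000 [wait]  ⇒ S*(3)=-
t_2: node(2,0) S=103.3898 payoff=0.0000 vs cont=9.5234 → 9.5234 [wait]  node(2,1) S=140.7600 payoff=0.0000 vs cont=2.4456 → 2.4456 [wait]  node(2,2) S=191.6376 payoff=0.0000 vs cont=0.2907 → 0.2907 [wait]  ⇒ S*(2)=-
t_1: node(1,0) S=120.6364 payoff=0.0000 vs cont=5.8364 → 5.8364 [wait]  node(1,1) S=164.2404 payoff=0.0000 vs cont=1.3296 → 1.3296 [wait]  ⇒ S*(1)=-
t_0: node(0,0) S=140.7600 payoff=0.0000 vs cont=3.4920 → 3.4920 [wait]  ⇒ S*(0)=-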